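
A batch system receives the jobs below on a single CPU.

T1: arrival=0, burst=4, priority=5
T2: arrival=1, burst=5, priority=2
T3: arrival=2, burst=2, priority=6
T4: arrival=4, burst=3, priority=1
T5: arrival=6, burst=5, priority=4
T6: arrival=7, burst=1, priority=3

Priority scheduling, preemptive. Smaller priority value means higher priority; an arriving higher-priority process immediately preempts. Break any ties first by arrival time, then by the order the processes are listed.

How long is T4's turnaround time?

3

Gantt: | T1 0-1 | T2 1-4 | T4 4-7 | T2 7-9 | T6 9-10 | T5 10-15 | T1 15-18 | T3 18-20 |
Completion: T1=18  T2=9  T3=20  T4=7  T5=15  T6=10
Turnaround (C−A): T1=18  T2=8  T3=18  T4=3  T5=9  T6=3
Turnaround(T4) = completion − arrival = 7 − 4 = 3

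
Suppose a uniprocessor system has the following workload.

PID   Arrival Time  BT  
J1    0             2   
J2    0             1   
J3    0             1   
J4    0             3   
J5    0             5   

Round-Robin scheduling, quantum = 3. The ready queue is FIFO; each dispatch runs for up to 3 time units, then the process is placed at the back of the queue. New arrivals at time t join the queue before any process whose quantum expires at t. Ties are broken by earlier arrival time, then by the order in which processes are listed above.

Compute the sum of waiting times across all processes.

16

Timeline: | J1 0-2 | J2 2-3 | J3 3-4 | J4 4-7 | J5 7-12 |
Completion: J1=2  J2=3  J3=4  J4=7  J5=12
Turnaround (C−A): J1=2  J2=3  J3=4  J4=7  J5=12
Waiting = turnaround − burst: J1=0, J2=2, J3=3, J4=4, J5=7
Total waiting = 0 + 2 + 3 + 4 + 7 = 16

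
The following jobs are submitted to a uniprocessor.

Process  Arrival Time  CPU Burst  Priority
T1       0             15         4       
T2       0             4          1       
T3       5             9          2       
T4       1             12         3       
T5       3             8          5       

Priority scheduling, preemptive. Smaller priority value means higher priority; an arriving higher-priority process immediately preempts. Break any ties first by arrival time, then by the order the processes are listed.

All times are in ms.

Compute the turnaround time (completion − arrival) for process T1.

Gantt: | T2 0-4 | T4 4-5 | T3 5-14 | T4 14-25 | T1 25-40 | T5 40-48 |
Completion: T1=40  T2=4  T3=14  T4=25  T5=48
Turnaround (C−A): T1=40  T2=4  T3=9  T4=24  T5=45
Turnaround(T1) = completion − arrival = 40 − 0 = 40

40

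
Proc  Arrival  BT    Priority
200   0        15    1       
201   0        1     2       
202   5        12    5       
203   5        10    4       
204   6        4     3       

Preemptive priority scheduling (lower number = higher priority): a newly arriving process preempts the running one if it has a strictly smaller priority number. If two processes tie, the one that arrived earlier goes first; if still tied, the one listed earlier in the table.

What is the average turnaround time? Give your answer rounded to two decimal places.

Gantt: | 200 0-15 | 201 15-16 | 204 16-20 | 203 20-30 | 202 30-42 |
Completion: 200=15  201=16  202=42  203=30  204=20
Turnaround (C−A): 200=15  201=16  202=37  203=25  204=14
Turnaround times: 200=15, 201=16, 202=37, 203=25, 204=14
Average turnaround = (15+16+37+25+14) / 5 = 107/5 = 21.40

21.40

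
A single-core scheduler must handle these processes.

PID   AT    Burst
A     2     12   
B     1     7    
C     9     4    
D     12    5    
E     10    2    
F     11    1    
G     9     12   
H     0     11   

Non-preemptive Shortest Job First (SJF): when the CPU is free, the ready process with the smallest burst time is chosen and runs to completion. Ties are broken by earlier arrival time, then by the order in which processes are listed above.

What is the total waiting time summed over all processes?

96

Schedule: | H 0-11 | F 11-12 | E 12-14 | C 14-18 | D 18-23 | B 23-30 | A 30-42 | G 42-54 |
Completion: A=42  B=30  C=18  D=23  E=14  F=12  G=54  H=11
Turnaround (C−A): A=40  B=29  C=9  D=11  E=4  F=1  G=45  H=11
Waiting = turnaround − burst: A=28, B=22, C=5, D=6, E=2, F=0, G=33, H=0
Total waiting = 28 + 22 + 5 + 6 + 2 + 0 + 33 + 0 = 96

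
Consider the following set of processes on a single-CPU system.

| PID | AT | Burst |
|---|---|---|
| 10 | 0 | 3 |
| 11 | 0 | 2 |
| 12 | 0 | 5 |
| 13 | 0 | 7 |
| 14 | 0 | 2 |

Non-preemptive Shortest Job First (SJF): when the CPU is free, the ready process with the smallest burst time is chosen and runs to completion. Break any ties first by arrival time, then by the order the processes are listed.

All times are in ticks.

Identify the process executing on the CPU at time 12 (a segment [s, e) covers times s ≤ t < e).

13

Gantt: | 11 0-2 | 14 2-4 | 10 4-7 | 12 7-12 | 13 12-19 |
Completion: 10=7  11=2  12=12  13=19  14=4
Turnaround (C−A): 10=7  11=2  12=12  13=19  14=4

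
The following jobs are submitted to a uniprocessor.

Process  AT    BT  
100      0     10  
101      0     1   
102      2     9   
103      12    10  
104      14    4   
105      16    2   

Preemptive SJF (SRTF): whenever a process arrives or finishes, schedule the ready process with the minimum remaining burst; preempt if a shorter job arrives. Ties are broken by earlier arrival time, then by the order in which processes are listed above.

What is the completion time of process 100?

Schedule: | 101 0-1 | 100 1-11 | 102 11-14 | 104 14-18 | 105 18-20 | 102 20-26 | 103 26-36 |
Completion: 100=11  101=1  102=26  103=36  104=18  105=20
Turnaround (C−A): 100=11  101=1  102=24  103=24  104=4  105=4

11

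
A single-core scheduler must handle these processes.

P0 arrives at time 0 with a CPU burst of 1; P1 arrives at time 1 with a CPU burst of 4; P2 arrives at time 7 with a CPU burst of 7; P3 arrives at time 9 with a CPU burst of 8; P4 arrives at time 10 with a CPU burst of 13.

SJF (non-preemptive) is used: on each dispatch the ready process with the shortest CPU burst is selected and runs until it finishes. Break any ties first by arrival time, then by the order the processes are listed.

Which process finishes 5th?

P4

Schedule: | P0 0-1 | P1 1-5 | idle 5-7 | P2 7-14 | P3 14-22 | P4 22-35 |
Completion: P0=1  P1=5  P2=14  P3=22  P4=35
Turnaround (C−A): P0=1  P1=4  P2=7  P3=13  P4=25
Finish order: P0 → P1 → P2 → P3 → P4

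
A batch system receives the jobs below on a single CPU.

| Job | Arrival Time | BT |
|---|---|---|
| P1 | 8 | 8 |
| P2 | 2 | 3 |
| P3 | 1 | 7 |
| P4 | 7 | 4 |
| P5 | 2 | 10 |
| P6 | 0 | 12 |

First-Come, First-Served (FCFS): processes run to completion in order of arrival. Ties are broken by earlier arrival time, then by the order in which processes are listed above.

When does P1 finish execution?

Gantt: | P6 0-12 | P3 12-19 | P2 19-22 | P5 22-32 | P4 32-36 | P1 36-44 |
Completion: P1=44  P2=22  P3=19  P4=36  P5=32  P6=12

44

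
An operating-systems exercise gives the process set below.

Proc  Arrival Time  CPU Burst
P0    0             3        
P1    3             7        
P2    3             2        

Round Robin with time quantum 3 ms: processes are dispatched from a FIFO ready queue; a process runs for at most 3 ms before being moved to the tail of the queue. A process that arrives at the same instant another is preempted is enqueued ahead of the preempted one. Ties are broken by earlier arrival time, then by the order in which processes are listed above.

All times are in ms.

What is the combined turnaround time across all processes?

Gantt: | P0 0-3 | P1 3-6 | P2 6-8 | P1 8-12 |
Completion: P0=3  P1=12  P2=8
Turnaround (C−A): P0=3  P1=9  P2=5
Turnaround = completion − arrival: P0=3, P1=9, P2=5
Total turnaround = 3 + 9 + 5 = 17

17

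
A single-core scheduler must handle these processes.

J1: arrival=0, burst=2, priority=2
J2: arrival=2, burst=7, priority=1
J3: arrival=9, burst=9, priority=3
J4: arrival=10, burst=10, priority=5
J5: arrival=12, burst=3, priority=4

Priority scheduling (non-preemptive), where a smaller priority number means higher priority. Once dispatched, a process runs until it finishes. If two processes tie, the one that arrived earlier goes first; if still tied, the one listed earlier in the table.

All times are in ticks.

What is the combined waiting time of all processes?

17

Schedule: | J1 0-2 | J2 2-9 | J3 9-18 | J5 18-21 | J4 21-31 |
Completion: J1=2  J2=9  J3=18  J4=31  J5=21
Waiting = turnaround − burst: J1=0, J2=0, J3=0, J4=11, J5=6
Total waiting = 0 + 0 + 0 + 11 + 6 = 17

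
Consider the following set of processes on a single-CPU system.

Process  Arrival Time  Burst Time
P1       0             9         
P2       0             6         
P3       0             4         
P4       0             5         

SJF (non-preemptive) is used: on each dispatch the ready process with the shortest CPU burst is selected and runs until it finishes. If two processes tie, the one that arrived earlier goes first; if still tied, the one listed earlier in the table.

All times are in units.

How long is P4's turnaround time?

Schedule: | P3 0-4 | P4 4-9 | P2 9-15 | P1 15-24 |
Completion: P1=24  P2=15  P3=4  P4=9
Turnaround (C−A): P1=24  P2=15  P3=4  P4=9
Turnaround(P4) = completion − arrival = 9 − 0 = 9

9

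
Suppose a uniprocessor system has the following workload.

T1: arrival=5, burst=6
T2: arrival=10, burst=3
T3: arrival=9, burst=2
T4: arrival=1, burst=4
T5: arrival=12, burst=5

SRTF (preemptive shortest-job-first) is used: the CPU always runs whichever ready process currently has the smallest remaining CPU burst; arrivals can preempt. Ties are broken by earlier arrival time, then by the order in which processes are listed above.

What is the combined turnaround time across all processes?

Schedule: | idle 0-1 | T4 1-5 | T1 5-11 | T3 11-13 | T2 13-16 | T5 16-21 |
Completion: T1=11  T2=16  T3=13  T4=5  T5=21
Turnaround = completion − arrival: T1=6, T2=6, T3=4, T4=4, T5=9
Total turnaround = 6 + 6 + 4 + 4 + 9 = 29

29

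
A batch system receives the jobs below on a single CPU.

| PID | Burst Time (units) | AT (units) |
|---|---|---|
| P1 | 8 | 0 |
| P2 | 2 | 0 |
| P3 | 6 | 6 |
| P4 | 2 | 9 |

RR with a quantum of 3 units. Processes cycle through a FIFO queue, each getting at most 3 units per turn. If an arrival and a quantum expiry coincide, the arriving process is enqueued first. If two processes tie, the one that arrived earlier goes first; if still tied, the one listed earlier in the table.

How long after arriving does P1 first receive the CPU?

Schedule: | P1 0-3 | P2 3-5 | P1 5-8 | P3 8-11 | P1 11-13 | P4 13-15 | P3 15-18 |
Completion: P1=13  P2=5  P3=18  P4=15
Turnaround (C−A): P1=13  P2=5  P3=12  P4=6
Response(P1) = first start − arrival = 0 − 0 = 0

0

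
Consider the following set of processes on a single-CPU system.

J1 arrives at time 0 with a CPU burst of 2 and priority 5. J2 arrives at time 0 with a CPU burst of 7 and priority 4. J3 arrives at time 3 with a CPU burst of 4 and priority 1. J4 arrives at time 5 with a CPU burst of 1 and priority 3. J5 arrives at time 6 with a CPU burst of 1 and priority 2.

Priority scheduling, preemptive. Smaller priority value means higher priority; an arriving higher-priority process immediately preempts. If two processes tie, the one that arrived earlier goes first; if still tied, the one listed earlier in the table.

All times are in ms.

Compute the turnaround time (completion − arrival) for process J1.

Timeline: | J2 0-3 | J3 3-7 | J5 7-8 | J4 8-9 | J2 9-13 | J1 13-15 |
Completion: J1=15  J2=13  J3=7  J4=9  J5=8
Turnaround(J1) = completion − arrival = 15 − 0 = 15

15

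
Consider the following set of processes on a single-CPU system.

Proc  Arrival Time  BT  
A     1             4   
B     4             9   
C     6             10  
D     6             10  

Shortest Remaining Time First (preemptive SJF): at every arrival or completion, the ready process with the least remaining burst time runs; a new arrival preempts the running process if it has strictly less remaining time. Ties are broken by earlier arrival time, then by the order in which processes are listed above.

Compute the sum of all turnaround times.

Gantt: | idle 0-1 | A 1-5 | B 5-14 | C 14-24 | D 24-34 |
Completion: A=5  B=14  C=24  D=34
Turnaround (C−A): A=4  B=10  C=18  D=28
Turnaround = completion − arrival: A=4, B=10, C=18, D=28
Total turnaround = 4 + 10 + 18 + 28 = 60

60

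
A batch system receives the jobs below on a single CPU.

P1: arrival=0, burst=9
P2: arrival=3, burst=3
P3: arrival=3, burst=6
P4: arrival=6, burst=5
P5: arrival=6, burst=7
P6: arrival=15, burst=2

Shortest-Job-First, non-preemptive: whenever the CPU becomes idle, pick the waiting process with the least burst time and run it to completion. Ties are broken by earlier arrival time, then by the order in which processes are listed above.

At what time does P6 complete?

19

Schedule: | P1 0-9 | P2 9-12 | P4 12-17 | P6 17-19 | P3 19-25 | P5 25-32 |
Completion: P1=9  P2=12  P3=25  P4=17  P5=32  P6=19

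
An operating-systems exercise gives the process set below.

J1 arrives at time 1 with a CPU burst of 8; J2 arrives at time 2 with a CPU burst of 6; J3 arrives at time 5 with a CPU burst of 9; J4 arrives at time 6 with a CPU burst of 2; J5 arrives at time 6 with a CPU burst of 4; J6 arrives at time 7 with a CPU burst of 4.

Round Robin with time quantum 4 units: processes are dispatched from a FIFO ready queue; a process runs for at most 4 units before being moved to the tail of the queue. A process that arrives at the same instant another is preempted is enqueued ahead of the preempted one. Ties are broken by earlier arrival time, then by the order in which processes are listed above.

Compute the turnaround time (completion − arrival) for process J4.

Timeline: | idle 0-1 | J1 1-5 | J2 5-9 | J3 9-13 | J1 13-17 | J4 17-19 | J5 19-23 | J6 23-27 | J2 27-29 | J3 29-34 |
Completion: J1=17  J2=29  J3=34  J4=19  J5=23  J6=27
Turnaround(J4) = completion − arrival = 19 − 6 = 13

13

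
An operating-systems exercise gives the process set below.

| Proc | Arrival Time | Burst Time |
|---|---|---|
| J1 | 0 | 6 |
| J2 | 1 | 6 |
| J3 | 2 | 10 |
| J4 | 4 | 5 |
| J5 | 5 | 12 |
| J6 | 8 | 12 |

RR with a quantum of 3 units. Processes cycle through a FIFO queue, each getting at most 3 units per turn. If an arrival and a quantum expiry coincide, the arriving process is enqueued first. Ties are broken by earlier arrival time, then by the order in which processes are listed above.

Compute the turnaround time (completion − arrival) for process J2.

20

Gantt: | J1 0-3 | J2 3-6 | J3 6-9 | J1 9-12 | J4 12-15 | J5 15-18 | J2 18-21 | J6 21-24 | J3 24-27 | J4 27-29 | J5 29-32 | J6 32-35 | J3 35-38 | J5 38-41 | J6 41-44 | J3 44-45 | J5 45-48 | J6 48-51 |
Completion: J1=12  J2=21  J3=45  J4=29  J5=48  J6=51
Turnaround(J2) = completion − arrival = 21 − 1 = 20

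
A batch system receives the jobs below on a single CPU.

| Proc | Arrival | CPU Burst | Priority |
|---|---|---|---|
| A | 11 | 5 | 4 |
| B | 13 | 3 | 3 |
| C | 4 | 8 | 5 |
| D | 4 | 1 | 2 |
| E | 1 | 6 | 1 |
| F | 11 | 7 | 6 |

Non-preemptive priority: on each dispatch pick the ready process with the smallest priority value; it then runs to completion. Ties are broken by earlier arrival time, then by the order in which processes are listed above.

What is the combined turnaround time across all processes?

Timeline: | idle 0-1 | E 1-7 | D 7-8 | C 8-16 | B 16-19 | A 19-24 | F 24-31 |
Completion: A=24  B=19  C=16  D=8  E=7  F=31
Turnaround = completion − arrival: A=13, B=6, C=12, D=4, E=6, F=20
Total turnaround = 13 + 6 + 12 + 4 + 6 + 20 = 61

61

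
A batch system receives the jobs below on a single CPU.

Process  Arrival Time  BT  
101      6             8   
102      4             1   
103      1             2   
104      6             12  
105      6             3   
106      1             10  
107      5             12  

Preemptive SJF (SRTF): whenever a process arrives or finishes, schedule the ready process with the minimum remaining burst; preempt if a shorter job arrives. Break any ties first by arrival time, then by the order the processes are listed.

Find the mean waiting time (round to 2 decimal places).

Gantt: | idle 0-1 | 103 1-3 | 106 3-4 | 102 4-5 | 106 5-6 | 105 6-9 | 106 9-17 | 101 17-25 | 107 25-37 | 104 37-49 |
Completion: 101=25  102=5  103=3  104=49  105=9  106=17  107=37
Waiting times: 101=11, 102=0, 103=0, 104=31, 105=0, 106=6, 107=20
Average waiting = (11+0+0+31+0+6+20) / 7 = 68/7 = 9.71

9.71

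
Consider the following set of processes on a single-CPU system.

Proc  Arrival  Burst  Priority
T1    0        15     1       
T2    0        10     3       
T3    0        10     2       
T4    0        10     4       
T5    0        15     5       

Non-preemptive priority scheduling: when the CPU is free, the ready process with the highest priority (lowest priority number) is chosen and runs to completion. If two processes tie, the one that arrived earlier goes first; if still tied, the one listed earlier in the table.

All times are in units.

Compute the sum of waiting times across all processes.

Schedule: | T1 0-15 | T3 15-25 | T2 25-35 | T4 35-45 | T5 45-60 |
Completion: T1=15  T2=35  T3=25  T4=45  T5=60
Waiting = turnaround − burst: T1=0, T2=25, T3=15, T4=35, T5=45
Total waiting = 0 + 25 + 15 + 35 + 45 = 120

120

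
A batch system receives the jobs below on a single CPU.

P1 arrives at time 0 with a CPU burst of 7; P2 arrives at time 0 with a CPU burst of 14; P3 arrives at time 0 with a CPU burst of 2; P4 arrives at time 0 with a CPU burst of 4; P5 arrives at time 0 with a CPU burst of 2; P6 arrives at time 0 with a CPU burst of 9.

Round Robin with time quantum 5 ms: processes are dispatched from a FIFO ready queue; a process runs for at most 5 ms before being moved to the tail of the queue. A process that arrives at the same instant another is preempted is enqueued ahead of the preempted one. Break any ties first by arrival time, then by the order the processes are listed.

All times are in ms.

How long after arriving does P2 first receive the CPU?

5

Gantt: | P1 0-5 | P2 5-10 | P3 10-12 | P4 12-16 | P5 16-18 | P6 18-23 | P1 23-25 | P2 25-30 | P6 30-34 | P2 34-38 |
Completion: P1=25  P2=38  P3=12  P4=16  P5=18  P6=34
Turnaround (C−A): P1=25  P2=38  P3=12  P4=16  P5=18  P6=34
Response(P2) = first start − arrival = 5 − 0 = 5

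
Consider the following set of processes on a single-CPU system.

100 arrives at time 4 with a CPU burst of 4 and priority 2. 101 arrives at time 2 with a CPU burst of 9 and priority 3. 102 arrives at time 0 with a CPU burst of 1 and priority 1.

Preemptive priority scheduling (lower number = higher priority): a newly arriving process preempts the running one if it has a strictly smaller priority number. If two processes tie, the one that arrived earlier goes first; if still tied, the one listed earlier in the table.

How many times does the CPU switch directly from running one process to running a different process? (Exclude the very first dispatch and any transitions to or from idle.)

2

Gantt: | 102 0-1 | idle 1-2 | 101 2-4 | 100 4-8 | 101 8-15 |
Completion: 100=8  101=15  102=1
Turnaround (C−A): 100=4  101=13  102=1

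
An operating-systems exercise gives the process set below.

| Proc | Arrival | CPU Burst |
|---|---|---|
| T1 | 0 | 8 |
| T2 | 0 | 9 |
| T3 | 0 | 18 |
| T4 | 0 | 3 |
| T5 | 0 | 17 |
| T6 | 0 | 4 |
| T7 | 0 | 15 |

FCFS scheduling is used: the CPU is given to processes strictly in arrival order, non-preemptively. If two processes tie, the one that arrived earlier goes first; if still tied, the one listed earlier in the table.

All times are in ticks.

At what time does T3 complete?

Schedule: | T1 0-8 | T2 8-17 | T3 17-35 | T4 35-38 | T5 38-55 | T6 55-59 | T7 59-74 |
Completion: T1=8  T2=17  T3=35  T4=38  T5=55  T6=59  T7=74
Turnaround (C−A): T1=8  T2=17  T3=35  T4=38  T5=55  T6=59  T7=74

35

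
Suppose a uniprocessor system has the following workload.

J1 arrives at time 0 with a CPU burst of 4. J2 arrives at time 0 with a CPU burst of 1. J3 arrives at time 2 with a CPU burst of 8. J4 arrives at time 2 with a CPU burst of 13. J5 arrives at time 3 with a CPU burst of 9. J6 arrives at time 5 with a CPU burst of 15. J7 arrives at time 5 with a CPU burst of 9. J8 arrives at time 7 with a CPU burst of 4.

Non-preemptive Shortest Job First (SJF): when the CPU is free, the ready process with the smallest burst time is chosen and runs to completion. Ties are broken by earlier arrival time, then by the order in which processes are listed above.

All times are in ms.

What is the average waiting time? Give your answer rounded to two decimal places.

Timeline: | J2 0-1 | J1 1-5 | J3 5-13 | J8 13-17 | J5 17-26 | J7 26-35 | J4 35-48 | J6 48-63 |
Completion: J1=5  J2=1  J3=13  J4=48  J5=26  J6=63  J7=35  J8=17
Waiting times: J1=1, J2=0, J3=3, J4=33, J5=14, J6=43, J7=21, J8=6
Average waiting = (1+0+3+33+14+43+21+6) / 8 = 121/8 = 15.13

15.13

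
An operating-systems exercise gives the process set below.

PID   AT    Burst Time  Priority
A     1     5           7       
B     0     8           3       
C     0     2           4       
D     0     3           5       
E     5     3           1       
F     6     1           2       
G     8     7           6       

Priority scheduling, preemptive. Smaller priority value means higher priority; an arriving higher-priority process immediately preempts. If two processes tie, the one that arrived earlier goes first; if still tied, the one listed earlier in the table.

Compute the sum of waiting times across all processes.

64

Gantt: | B 0-5 | E 5-8 | F 8-9 | B 9-12 | C 12-14 | D 14-17 | G 17-24 | A 24-29 |
Completion: A=29  B=12  C=14  D=17  E=8  F=9  G=24
Turnaround (C−A): A=28  B=12  C=14  D=17  E=3  F=3  G=16
Waiting = turnaround − burst: A=23, B=4, C=12, D=14, E=0, F=2, G=9
Total waiting = 23 + 4 + 12 + 14 + 0 + 2 + 9 = 64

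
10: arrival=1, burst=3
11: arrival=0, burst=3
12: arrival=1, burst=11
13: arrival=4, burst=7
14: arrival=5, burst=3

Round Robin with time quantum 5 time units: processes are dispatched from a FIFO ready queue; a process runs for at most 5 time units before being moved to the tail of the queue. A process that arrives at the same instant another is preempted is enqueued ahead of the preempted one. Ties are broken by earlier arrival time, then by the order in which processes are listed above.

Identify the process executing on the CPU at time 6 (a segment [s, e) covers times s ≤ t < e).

12

Schedule: | 11 0-3 | 10 3-6 | 12 6-11 | 13 11-16 | 14 16-19 | 12 19-24 | 13 24-26 | 12 26-27 |
Completion: 10=6  11=3  12=27  13=26  14=19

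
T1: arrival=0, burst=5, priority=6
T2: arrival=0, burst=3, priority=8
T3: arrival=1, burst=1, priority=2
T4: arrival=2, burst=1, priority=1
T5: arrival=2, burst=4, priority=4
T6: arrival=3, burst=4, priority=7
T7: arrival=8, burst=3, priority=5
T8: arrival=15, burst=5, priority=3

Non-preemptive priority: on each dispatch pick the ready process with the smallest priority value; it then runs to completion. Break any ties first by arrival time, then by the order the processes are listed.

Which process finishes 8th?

Timeline: | T1 0-5 | T4 5-6 | T3 6-7 | T5 7-11 | T7 11-14 | T6 14-18 | T8 18-23 | T2 23-26 |
Completion: T1=5  T2=26  T3=7  T4=6  T5=11  T6=18  T7=14  T8=23
Finish order: T1 → T4 → T3 → T5 → T7 → T6 → T8 → T2

T2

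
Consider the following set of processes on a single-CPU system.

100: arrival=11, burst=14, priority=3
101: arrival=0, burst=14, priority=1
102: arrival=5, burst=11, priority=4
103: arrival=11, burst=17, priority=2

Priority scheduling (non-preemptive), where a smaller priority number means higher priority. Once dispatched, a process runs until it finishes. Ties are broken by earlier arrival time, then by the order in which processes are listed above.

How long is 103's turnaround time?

20

Timeline: | 101 0-14 | 103 14-31 | 100 31-45 | 102 45-56 |
Completion: 100=45  101=14  102=56  103=31
Turnaround(103) = completion − arrival = 31 − 11 = 20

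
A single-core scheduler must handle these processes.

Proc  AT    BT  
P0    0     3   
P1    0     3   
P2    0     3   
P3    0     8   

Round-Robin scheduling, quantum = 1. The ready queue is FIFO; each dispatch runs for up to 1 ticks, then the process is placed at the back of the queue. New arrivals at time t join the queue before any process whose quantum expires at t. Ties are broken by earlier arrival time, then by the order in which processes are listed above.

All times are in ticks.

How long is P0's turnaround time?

Schedule: | P0 0-1 | P1 1-2 | P2 2-3 | P3 3-4 | P0 4-5 | P1 5-6 | P2 6-7 | P3 7-8 | P0 8-9 | P1 9-10 | P2 10-11 | P3 11-17 |
Completion: P0=9  P1=10  P2=11  P3=17
Turnaround (C−A): P0=9  P1=10  P2=11  P3=17
Turnaround(P0) = completion − arrival = 9 − 0 = 9

9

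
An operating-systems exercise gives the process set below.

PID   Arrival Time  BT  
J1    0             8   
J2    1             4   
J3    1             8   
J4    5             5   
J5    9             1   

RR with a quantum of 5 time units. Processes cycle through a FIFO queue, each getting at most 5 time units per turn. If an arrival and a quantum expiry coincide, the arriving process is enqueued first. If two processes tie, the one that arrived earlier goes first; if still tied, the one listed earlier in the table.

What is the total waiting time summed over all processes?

57

Timeline: | J1 0-5 | J2 5-9 | J3 9-14 | J4 14-19 | J1 19-22 | J5 22-23 | J3 23-26 |
Completion: J1=22  J2=9  J3=26  J4=19  J5=23
Turnaround (C−A): J1=22  J2=8  J3=25  J4=14  J5=14
Waiting = turnaround − burst: J1=14, J2=4, J3=17, J4=9, J5=13
Total waiting = 14 + 4 + 17 + 9 + 13 = 57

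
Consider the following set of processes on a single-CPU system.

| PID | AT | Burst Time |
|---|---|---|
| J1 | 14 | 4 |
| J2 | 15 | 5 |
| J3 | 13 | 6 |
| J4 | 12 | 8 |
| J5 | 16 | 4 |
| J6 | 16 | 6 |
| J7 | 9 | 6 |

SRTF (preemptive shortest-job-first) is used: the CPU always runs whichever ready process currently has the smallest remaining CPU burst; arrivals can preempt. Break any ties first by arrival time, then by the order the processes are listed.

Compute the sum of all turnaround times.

112

Gantt: | idle 0-9 | J7 9-15 | J1 15-19 | J5 19-23 | J2 23-28 | J3 28-34 | J6 34-40 | J4 40-48 |
Completion: J1=19  J2=28  J3=34  J4=48  J5=23  J6=40  J7=15
Turnaround = completion − arrival: J1=5, J2=13, J3=21, J4=36, J5=7, J6=24, J7=6
Total turnaround = 5 + 13 + 21 + 36 + 7 + 24 + 6 = 112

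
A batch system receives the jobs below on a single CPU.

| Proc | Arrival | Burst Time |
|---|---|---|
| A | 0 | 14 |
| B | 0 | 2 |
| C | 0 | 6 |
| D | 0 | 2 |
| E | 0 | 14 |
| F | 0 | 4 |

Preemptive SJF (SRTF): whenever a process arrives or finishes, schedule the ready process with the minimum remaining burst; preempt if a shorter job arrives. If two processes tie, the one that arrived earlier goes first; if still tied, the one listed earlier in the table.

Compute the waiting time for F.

Gantt: | B 0-2 | D 2-4 | F 4-8 | C 8-14 | A 14-28 | E 28-42 |
Completion: A=28  B=2  C=14  D=4  E=42  F=8
Turnaround (C−A): A=28  B=2  C=14  D=4  E=42  F=8
Waiting(F) = turnaround − burst = 8 − 4 = 4

4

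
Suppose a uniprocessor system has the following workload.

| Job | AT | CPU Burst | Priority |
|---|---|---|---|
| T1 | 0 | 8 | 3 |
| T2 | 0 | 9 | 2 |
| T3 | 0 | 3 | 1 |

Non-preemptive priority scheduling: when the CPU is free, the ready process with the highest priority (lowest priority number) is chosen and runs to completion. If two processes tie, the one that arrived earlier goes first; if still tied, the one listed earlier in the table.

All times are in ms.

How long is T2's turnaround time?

Schedule: | T3 0-3 | T2 3-12 | T1 12-20 |
Completion: T1=20  T2=12  T3=3
Turnaround (C−A): T1=20  T2=12  T3=3
Turnaround(T2) = completion − arrival = 12 − 0 = 12

12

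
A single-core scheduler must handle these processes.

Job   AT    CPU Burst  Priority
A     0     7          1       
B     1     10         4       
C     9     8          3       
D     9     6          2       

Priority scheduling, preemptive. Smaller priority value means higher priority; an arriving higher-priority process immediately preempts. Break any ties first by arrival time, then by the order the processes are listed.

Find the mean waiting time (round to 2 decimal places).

Gantt: | A 0-7 | B 7-9 | D 9-15 | C 15-23 | B 23-31 |
Completion: A=7  B=31  C=23  D=15
Turnaround (C−A): A=7  B=30  C=14  D=6
Waiting times: A=0, B=20, C=6, D=0
Average waiting = (0+20+6+0) / 4 = 26/4 = 6.50

6.50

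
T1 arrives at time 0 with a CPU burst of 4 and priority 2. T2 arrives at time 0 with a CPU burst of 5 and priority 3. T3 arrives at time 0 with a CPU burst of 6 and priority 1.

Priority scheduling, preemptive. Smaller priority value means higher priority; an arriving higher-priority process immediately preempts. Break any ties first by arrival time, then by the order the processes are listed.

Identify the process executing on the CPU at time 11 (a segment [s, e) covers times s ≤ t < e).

Timeline: | T3 0-6 | T1 6-10 | T2 10-15 |
Completion: T1=10  T2=15  T3=6
Turnaround (C−A): T1=10  T2=15  T3=6

T2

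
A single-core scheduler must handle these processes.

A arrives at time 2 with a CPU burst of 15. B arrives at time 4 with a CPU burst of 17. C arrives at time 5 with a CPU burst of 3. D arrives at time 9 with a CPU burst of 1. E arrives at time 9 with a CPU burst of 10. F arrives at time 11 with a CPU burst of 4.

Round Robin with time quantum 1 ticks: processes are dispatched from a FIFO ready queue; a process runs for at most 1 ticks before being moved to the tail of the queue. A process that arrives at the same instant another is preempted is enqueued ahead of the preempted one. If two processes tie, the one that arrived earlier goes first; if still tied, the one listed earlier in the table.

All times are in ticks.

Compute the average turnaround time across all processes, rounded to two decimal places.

26.67

Timeline: | idle 0-2 | A 2-4 | B 4-5 | A 5-6 | C 6-7 | B 7-8 | A 8-9 | C 9-10 | B 10-11 | D 11-12 | E 12-13 | A 13-14 | C 14-15 | F 15-16 | B 16-17 | E 17-18 | A 18-19 | F 19-20 | B 20-21 | E 21-22 | A 22-23 | F 23-24 | B 24-25 | E 25-26 | A 26-27 | F 27-28 | B 28-29 | E 29-30 | A 30-31 | B 31-32 | E 32-33 | A 33-34 | B 34-35 | E 35-36 | A 36-37 | B 37-38 | E 38-39 | A 39-40 | B 40-41 | E 41-42 | A 42-43 | B 43-44 | E 44-45 | A 45-46 | B 46-47 | A 47-48 | B 48-52 |
Completion: A=48  B=52  C=15  D=12  E=45  F=28
Turnaround times: A=46, B=48, C=10, D=3, E=36, F=17
Average turnaround = (46+48+10+3+36+17) / 6 = 160/6 = 26.67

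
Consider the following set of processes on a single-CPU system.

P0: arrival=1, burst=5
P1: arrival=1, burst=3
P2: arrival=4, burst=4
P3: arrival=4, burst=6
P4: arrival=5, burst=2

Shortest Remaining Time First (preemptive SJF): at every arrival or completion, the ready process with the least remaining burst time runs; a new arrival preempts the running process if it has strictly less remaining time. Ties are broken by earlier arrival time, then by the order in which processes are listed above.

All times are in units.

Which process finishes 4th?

Timeline: | idle 0-1 | P1 1-4 | P2 4-5 | P4 5-7 | P2 7-10 | P0 10-15 | P3 15-21 |
Completion: P0=15  P1=4  P2=10  P3=21  P4=7
Finish order: P1 → P4 → P2 → P0 → P3

P0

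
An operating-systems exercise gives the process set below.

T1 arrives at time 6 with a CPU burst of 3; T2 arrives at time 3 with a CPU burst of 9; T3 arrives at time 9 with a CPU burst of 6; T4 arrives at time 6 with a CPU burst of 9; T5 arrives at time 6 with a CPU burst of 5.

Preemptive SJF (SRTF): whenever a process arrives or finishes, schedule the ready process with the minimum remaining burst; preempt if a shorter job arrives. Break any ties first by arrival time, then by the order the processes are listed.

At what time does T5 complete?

14

Gantt: | idle 0-3 | T2 3-6 | T1 6-9 | T5 9-14 | T2 14-20 | T3 20-26 | T4 26-35 |
Completion: T1=9  T2=20  T3=26  T4=35  T5=14
Turnaround (C−A): T1=3  T2=17  T3=17  T4=29  T5=8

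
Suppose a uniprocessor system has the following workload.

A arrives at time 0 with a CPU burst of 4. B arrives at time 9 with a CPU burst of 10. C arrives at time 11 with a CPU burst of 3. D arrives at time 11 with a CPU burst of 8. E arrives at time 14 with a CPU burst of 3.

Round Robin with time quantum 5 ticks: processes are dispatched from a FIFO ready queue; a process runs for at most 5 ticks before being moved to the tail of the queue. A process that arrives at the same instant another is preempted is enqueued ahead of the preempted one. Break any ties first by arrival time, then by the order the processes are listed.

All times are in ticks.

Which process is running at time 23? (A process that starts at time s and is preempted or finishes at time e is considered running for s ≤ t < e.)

E

Gantt: | A 0-4 | idle 4-9 | B 9-14 | C 14-17 | D 17-22 | E 22-25 | B 25-30 | D 30-33 |
Completion: A=4  B=30  C=17  D=33  E=25
Turnaround (C−A): A=4  B=21  C=6  D=22  E=11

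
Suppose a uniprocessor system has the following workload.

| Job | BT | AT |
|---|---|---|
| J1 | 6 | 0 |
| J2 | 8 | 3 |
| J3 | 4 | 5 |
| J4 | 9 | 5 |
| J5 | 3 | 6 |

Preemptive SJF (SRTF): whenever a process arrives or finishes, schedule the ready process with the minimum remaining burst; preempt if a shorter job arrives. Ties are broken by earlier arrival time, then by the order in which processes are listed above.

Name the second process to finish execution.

Timeline: | J1 0-6 | J5 6-9 | J3 9-13 | J2 13-21 | J4 21-30 |
Completion: J1=6  J2=21  J3=13  J4=30  J5=9
Turnaround (C−A): J1=6  J2=18  J3=8  J4=25  J5=3
Finish order: J1 → J5 → J3 → J2 → J4

J5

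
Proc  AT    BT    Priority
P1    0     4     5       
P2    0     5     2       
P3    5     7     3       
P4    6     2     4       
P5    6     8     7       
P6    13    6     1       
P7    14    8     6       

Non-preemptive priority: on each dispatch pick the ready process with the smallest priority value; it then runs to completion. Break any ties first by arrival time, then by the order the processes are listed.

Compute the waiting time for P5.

26

Schedule: | P2 0-5 | P3 5-12 | P4 12-14 | P6 14-20 | P1 20-24 | P7 24-32 | P5 32-40 |
Completion: P1=24  P2=5  P3=12  P4=14  P5=40  P6=20  P7=32
Waiting(P5) = turnaround − burst = 34 − 8 = 26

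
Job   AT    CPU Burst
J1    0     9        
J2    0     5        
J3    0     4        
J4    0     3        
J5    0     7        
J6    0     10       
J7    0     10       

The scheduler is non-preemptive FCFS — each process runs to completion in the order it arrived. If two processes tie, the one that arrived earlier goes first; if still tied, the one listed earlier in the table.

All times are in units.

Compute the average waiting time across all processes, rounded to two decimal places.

Gantt: | J1 0-9 | J2 9-14 | J3 14-18 | J4 18-21 | J5 21-28 | J6 28-38 | J7 38-48 |
Completion: J1=9  J2=14  J3=18  J4=21  J5=28  J6=38  J7=48
Waiting times: J1=0, J2=9, J3=14, J4=18, J5=21, J6=28, J7=38
Average waiting = (0+9+14+18+21+28+38) / 7 = 128/7 = 18.29

18.29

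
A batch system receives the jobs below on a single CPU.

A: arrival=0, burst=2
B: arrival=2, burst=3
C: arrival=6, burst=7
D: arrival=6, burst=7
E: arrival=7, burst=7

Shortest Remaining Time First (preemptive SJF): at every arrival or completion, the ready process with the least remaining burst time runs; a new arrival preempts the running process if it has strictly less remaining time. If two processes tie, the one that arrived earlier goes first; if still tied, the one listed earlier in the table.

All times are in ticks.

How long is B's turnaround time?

Schedule: | A 0-2 | B 2-5 | idle 5-6 | C 6-13 | D 13-20 | E 20-27 |
Completion: A=2  B=5  C=13  D=20  E=27
Turnaround (C−A): A=2  B=3  C=7  D=14  E=20
Turnaround(B) = completion − arrival = 5 − 2 = 3

3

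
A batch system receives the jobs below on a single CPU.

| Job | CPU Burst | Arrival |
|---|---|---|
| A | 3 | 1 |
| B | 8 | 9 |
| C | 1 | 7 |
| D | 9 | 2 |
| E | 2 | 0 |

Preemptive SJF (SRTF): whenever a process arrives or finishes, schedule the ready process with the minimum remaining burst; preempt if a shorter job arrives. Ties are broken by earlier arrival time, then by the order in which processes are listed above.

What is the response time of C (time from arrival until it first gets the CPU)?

Gantt: | E 0-2 | A 2-5 | D 5-7 | C 7-8 | D 8-15 | B 15-23 |
Completion: A=5  B=23  C=8  D=15  E=2
Turnaround (C−A): A=4  B=14  C=1  D=13  E=2
Response(C) = first start − arrival = 7 − 7 = 0

0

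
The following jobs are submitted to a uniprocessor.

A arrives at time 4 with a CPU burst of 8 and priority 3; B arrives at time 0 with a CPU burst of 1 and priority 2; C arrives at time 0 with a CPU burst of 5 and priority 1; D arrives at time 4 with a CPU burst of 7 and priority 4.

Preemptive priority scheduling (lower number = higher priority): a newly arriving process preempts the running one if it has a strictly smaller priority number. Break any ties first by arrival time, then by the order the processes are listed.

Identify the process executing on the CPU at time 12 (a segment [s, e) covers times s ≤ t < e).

A

Schedule: | C 0-5 | B 5-6 | A 6-14 | D 14-21 |
Completion: A=14  B=6  C=5  D=21
Turnaround (C−A): A=10  B=6  C=5  D=17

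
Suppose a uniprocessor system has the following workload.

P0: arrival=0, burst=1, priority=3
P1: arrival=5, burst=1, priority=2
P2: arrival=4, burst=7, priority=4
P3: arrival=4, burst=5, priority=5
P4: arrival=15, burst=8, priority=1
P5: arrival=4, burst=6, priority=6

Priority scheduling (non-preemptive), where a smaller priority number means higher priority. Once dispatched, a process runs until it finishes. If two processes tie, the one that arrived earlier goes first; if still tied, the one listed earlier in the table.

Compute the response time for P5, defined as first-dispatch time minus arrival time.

Schedule: | P0 0-1 | idle 1-4 | P2 4-11 | P1 11-12 | P3 12-17 | P4 17-25 | P5 25-31 |
Completion: P0=1  P1=12  P2=11  P3=17  P4=25  P5=31
Turnaround (C−A): P0=1  P1=7  P2=7  P3=13  P4=10  P5=27
Response(P5) = first start − arrival = 25 − 4 = 21

21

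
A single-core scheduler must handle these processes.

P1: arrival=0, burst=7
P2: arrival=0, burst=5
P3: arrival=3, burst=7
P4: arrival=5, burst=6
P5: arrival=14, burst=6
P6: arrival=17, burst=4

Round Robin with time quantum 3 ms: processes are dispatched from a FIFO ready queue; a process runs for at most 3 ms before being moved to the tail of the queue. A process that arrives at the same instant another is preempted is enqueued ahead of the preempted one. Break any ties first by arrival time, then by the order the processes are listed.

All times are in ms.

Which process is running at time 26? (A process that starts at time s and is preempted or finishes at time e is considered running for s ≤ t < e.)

Schedule: | P1 0-3 | P2 3-6 | P3 6-9 | P1 9-12 | P4 12-15 | P2 15-17 | P3 17-20 | P1 20-21 | P5 21-24 | P4 24-27 | P6 27-30 | P3 30-31 | P5 31-34 | P6 34-35 |
Completion: P1=21  P2=17  P3=31  P4=27  P5=34  P6=35
Turnaround (C−A): P1=21  P2=17  P3=28  P4=22  P5=20  P6=18

P4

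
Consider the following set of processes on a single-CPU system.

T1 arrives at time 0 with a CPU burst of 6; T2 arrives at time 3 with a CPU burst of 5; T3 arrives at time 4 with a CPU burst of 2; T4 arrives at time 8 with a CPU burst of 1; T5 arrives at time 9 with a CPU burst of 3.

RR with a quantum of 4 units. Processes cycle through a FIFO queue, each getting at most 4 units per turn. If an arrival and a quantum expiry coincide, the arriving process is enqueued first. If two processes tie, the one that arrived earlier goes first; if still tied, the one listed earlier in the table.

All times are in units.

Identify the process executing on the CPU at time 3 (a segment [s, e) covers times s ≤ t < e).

T1

Gantt: | T1 0-4 | T2 4-8 | T3 8-10 | T1 10-12 | T4 12-13 | T2 13-14 | T5 14-17 |
Completion: T1=12  T2=14  T3=10  T4=13  T5=17
Turnaround (C−A): T1=12  T2=11  T3=6  T4=5  T5=8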